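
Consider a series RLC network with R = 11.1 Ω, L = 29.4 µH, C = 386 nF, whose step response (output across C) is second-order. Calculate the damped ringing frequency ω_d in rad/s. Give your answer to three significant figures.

For a series RLC circuit (capacitor voltage as output), ω_n = 1/√(LC) = 1/√(29.4 µH · 386 nF) = 297000 rad/s.
ζ = (R/2)·√(C/L) = (11.1/2)·√(386 nF/29.4 µH) = 0.636.
The damped frequency ω_d = ω_n√(1−ζ²) = 229000 rad/s.

ω_d ≈ 229000 rad/s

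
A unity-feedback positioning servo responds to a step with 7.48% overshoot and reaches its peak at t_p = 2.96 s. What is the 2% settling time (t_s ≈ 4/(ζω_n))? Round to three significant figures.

ζ from %OS: ζ = |ln 0.0748|/√(π²+ln²0.0748) = 0.637.
t_p = π/ω_d ⇒ ω_d = 1.06 rad/s; then ω_n = ω_d/√(1−ζ²) = 1.38 rad/s.
t_s ≈ 4/(ζω_n) = 4/(0.637·1.38) = 4.57 s.

t_s ≈ 4.57 s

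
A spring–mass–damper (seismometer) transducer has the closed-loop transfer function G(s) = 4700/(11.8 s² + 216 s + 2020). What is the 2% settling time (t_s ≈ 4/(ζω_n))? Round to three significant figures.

t_s ≈ 0.437 s

Dividing through by 11.8: denominator becomes s² + 18.31 s + 171.2.
So ω_n = √171.2 = 13.1 rad/s and ζ = 18.31/(2·13.1) = 0.700.
t_s ≈ 4/(ζω_n) = 0.437 s.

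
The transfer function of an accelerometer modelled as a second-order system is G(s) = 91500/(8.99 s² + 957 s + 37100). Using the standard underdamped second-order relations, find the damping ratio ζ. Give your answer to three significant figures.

Dividing through by 8.99: denominator becomes s² + 106.5 s + 4127.
So ω_n = √4127 = 64.2 rad/s and ζ = 106.5/(2·64.2) = 0.829.

ζ ≈ 0.829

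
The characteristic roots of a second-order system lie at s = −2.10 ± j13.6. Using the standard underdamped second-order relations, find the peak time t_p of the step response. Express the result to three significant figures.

t_p = π/ω_d with ω_d = 13.6 (the imaginary part), so t_p = 0.231 s.

t_p ≈ 0.231 s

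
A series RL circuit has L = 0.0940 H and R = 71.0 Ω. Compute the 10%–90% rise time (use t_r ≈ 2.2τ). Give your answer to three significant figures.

τ = L/R = 0.0940/71.0 = 0.00132 s.
t_r ≈ 2.2τ = 0.00291 s.

t_r ≈ 0.00291 s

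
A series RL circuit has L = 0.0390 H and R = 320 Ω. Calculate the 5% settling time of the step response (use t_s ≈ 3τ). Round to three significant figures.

τ = L/R = 0.0390/320 = 0.000122 s.
t_s ≈ 3τ = 0.000366 s.

t_s ≈ 0.000366 s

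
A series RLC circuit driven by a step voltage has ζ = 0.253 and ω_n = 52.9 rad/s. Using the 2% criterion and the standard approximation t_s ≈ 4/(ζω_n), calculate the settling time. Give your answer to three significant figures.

t_s ≈ 4/(ζω_n) = 4/(0.253 × 52.9) = 0.299 s.

t_s ≈ 0.299 s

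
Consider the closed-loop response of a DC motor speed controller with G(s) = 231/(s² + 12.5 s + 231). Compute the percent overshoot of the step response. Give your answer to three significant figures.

%OS ≈ 24.2%

ω_n = √231 = 15.2 rad/s; ζ = 12.5/(2·15.2) = 0.411.
Overshoot: exp(−π·0.411/√(1−0.411²)) = 0.242, i.e. 24.2%.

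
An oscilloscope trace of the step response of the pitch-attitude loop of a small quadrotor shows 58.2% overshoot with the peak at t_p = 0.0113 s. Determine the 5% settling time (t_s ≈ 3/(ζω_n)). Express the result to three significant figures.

The overshoot fixes ζ = −ln(OS)/√(π²+ln²(OS)) = 0.170.
From t_p = π/ω_d, ω_d = π/0.0113 = 278 rad/s, so ω_n = ω_d/√(1−ζ²) = 282 rad/s.
t_s ≈ 3/(ζω_n) = 3/(0.170·282) = 0.0626 s.

t_s ≈ 0.0626 s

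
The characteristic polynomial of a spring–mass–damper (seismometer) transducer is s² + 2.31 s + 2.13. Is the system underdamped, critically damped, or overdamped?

underdamped

a² − 4b = 2.31² − 4·2.13 < 0 (complex roots); the system is underdamped.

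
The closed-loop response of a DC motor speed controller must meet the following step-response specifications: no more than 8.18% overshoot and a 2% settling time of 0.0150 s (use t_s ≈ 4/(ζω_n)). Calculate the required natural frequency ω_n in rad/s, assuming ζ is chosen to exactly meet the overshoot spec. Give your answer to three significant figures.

ζ = −ln(OS)/√(π² + (ln OS)²). With OS = 0.0818, ln OS = −2.503 and ζ = 2.503/4.017 = 0.623.
From t_s ≈ 4/(ζω_n): ω_n = 4/(ζ·t_s) = 4/(0.623·0.0150) = 428 rad/s.

ω_n ≈ 428 rad/s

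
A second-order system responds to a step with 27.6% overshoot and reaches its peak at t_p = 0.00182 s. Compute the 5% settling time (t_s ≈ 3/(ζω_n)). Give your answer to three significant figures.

ζ from %OS: ζ = |ln 0.276|/√(π²+ln²0.276) = 0.379.
t_p = π/ω_d ⇒ ω_d = 1730 rad/s; then ω_n = ω_d/√(1−ζ²) = 1870 rad/s.
t_s ≈ 3/(ζω_n) = 3/(0.379·1870) = 0.00424 s.

t_s ≈ 0.00424 s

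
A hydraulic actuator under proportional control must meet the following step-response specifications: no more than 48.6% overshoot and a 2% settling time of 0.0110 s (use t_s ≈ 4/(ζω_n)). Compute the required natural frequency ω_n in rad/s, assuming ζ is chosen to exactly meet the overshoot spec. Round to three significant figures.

ω_n ≈ 1620 rad/s

From %OS = 100·exp(−πζ/√(1−ζ²)), invert to get ζ = −ln(OS)/√(π² + ln²(OS)) with OS = 0.486.
−ln 0.486 = 0.7215, so ζ = 0.7215/√(π² + 0.5206) = 0.224.
Then ω_n = 4/(ζ t_s) = 4/(0.224 × 0.0110) = 1620 rad/s.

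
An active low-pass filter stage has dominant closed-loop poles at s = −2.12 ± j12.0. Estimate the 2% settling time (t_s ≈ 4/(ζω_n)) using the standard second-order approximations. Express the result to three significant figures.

t_s ≈ 1.89 s

For poles at −σ ± jω_d, ζω_n = σ = 2.12, so t_s ≈ 4/σ = 1.89 s.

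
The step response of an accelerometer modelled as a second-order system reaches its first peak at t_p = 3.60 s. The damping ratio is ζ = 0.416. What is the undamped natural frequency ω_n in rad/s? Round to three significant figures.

ω_n ≈ 0.960 rad/s

Peak time t_p = π/ω_d, so ω_d = π/t_p = π/3.60 = 0.873 rad/s.
ω_n = ω_d/√(1−ζ²) = 0.873/√0.827 = 0.960 rad/s.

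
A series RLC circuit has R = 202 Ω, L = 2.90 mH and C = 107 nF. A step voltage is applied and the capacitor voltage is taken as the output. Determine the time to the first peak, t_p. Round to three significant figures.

For a series RLC circuit (capacitor voltage as output), ω_n = 1/√(LC) = 1/√(2.90 mH · 107 nF) = 56800 rad/s.
ζ = (R/2)·√(C/L) = (202/2)·√(107 nF/2.90 mH) = 0.613.
The damped frequency ω_d = ω_n√(1−ζ²) = 44800 rad/s. t_p = π/ω_d = 0.0000701 s.

t_p ≈ 0.0000701 s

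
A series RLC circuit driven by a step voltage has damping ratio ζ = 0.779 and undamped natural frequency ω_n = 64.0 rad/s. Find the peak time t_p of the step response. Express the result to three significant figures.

t_p ≈ 0.0783 s

The damped frequency is ω_d = ω_n√(1−ζ²) = 64.0·√(1−0.607) = 40.1 rad/s.
Peak time t_p = π/ω_d = π/40.1 = 0.0783 s.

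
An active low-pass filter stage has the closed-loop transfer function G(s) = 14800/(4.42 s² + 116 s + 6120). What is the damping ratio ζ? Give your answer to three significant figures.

Dividing through by 4.42: denominator becomes s² + 26.24 s + 1385.
So ω_n = √1385 = 37.2 rad/s and ζ = 26.24/(2·37.2) = 0.353.

ζ ≈ 0.353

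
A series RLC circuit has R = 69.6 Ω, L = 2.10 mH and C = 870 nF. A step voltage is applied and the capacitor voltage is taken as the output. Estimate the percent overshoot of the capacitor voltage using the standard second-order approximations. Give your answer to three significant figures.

%OS ≈ 4.27%

For a series RLC circuit (capacitor voltage as output), ω_n = 1/√(LC) = 1/√(2.10 mH · 870 nF) = 23400 rad/s.
ζ = (R/2)·√(C/L) = (69.6/2)·√(870 nF/2.10 mH) = 0.708.
%OS = 100·exp(−πζ/√(1−ζ²)) = 4.27%.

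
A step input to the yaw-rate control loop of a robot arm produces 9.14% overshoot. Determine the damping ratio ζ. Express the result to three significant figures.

ζ ≈ 0.606

From %OS = 100·exp(−πζ/√(1−ζ²)), invert to get ζ = −ln(OS)/√(π² + ln²(OS)) with OS = 0.0914.
−ln 0.0914 = 2.393, so ζ = 2.393/√(π² + 5.724) = 0.606.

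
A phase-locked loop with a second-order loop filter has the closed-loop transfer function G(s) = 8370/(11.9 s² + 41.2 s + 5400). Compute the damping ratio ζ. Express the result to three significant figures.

Dividing through by 11.9: denominator becomes s² + 3.462 s + 453.8.
So ω_n = √453.8 = 21.3 rad/s and ζ = 3.462/(2·21.3) = 0.0813.

ζ ≈ 0.0813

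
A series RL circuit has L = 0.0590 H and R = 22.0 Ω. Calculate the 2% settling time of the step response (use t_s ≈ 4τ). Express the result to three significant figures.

τ = L/R = 0.0590/22.0 = 0.00268 s.
t_s ≈ 4τ = 0.0107 s.

t_s ≈ 0.0107 s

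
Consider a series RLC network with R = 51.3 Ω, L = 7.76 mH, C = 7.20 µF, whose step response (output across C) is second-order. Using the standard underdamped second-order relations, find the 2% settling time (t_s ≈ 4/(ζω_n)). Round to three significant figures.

t_s ≈ 0.00121 s

For a series RLC circuit (capacitor voltage as output), ω_n = 1/√(LC) = 1/√(7.76 mH · 7.20 µF) = 4230 rad/s.
ζ = (R/2)·√(C/L) = (51.3/2)·√(7.20 µF/7.76 mH) = 0.781.
t_s ≈ 4/(ζω_n) = 0.00121 s.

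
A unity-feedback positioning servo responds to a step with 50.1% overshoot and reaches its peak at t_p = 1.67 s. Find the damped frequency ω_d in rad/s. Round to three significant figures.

ω_d ≈ 1.88 rad/s

t_p = π/ω_d, so ω_d = π/1.67 = 1.88 rad/s.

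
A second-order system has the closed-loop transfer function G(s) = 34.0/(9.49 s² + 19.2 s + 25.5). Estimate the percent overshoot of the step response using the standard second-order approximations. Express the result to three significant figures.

%OS ≈ 8.51%

Dividing through by 9.49: denominator becomes s² + 2.023 s + 2.687.
So ω_n = √2.687 = 1.64 rad/s and ζ = 2.023/(2·1.64) = 0.617.
%OS = 100·exp(−πζ/√(1−ζ²)) = 8.51%.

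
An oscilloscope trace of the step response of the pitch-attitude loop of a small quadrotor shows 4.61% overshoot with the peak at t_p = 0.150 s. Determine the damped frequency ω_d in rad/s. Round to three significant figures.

ω_d ≈ 20.9 rad/s

t_p = π/ω_d, so ω_d = π/0.150 = 20.9 rad/s.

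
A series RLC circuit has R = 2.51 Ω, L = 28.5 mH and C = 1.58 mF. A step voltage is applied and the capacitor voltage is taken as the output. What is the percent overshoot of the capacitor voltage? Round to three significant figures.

For a series RLC circuit (capacitor voltage as output), ω_n = 1/√(LC) = 1/√(28.5 mH · 1.58 mF) = 149 rad/s.
ζ = (R/2)·√(C/L) = (2.51/2)·√(1.58 mF/28.5 mH) = 0.295.
Overshoot: exp(−π·0.295/√(1−0.295²)) = 0.378, i.e. 37.8%.

%OS ≈ 37.8%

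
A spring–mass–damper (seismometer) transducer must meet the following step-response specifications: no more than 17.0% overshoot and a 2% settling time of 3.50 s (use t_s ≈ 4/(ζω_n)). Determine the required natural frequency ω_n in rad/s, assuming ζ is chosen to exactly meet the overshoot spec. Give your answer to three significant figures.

ω_n ≈ 2.33 rad/s

Inverting the overshoot relation: ζ = |ln 0.170|/√(π² + ln²0.170) = 0.491.
Then ω_n = 4/(ζ t_s) = 4/(0.491 × 3.50) = 2.33 rad/s.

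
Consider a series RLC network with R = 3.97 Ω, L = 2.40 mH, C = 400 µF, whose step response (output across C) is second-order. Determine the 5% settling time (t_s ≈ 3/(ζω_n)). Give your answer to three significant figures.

For a series RLC circuit (capacitor voltage as output), ω_n = 1/√(LC) = 1/√(2.40 mH · 400 µF) = 1020 rad/s.
ζ = (R/2)·√(C/L) = (3.97/2)·√(400 µF/2.40 mH) = 0.810.
t_s ≈ 3/(ζω_n) = 0.00363 s.

t_s ≈ 0.00363 s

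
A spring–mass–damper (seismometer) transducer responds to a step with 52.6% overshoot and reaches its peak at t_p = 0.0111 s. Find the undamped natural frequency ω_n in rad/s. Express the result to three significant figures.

From the overshoot, ζ = −ln(OS)/√(π²+ln²(OS)) = 0.200.
From t_p = π/ω_d, ω_d = π/0.0111 = 283 rad/s, so ω_n = ω_d/√(1−ζ²) = 289 rad/s.

ω_n ≈ 289 rad/s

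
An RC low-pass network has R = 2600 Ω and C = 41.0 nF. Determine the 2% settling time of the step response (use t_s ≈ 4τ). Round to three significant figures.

t_s ≈ 0.000426 s

τ = RC = 2600 × 41.0 nF = 0.000107 s.
t_s ≈ 4τ = 0.000426 s.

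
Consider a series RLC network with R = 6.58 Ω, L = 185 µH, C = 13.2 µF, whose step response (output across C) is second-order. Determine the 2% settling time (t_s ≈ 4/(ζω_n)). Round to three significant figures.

t_s ≈ 0.000225 s

For a series RLC circuit (capacitor voltage as output), ω_n = 1/√(LC) = 1/√(185 µH · 13.2 µF) = 20200 rad/s.
ζ = (R/2)·√(C/L) = (6.58/2)·√(13.2 µF/185 µH) = 0.879.
t_s ≈ 4/(ζω_n) = 0.000225 s.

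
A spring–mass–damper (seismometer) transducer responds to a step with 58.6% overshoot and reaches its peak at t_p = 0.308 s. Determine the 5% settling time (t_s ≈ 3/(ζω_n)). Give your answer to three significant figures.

The overshoot fixes ζ = −ln(OS)/√(π²+ln²(OS)) = 0.168.
t_p = π/ω_d ⇒ ω_d = 10.2 rad/s; then ω_n = ω_d/√(1−ζ²) = 10.3 rad/s.
t_s ≈ 3/(ζω_n) = 3/(0.168·10.3) = 1.73 s.

t_s ≈ 1.73 s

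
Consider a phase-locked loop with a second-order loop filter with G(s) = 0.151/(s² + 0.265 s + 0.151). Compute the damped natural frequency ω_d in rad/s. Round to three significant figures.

ω_d ≈ 0.365 rad/s

Comparing the denominator to s² + 2ζω_n s + ω_n²: ω_n = √0.151 = 0.389 rad/s, and 2ζω_n = 0.265 so ζ = 0.265/(2·0.389) = 0.341.
The damped frequency ω_d = ω_n√(1−ζ²) = 0.365 rad/s.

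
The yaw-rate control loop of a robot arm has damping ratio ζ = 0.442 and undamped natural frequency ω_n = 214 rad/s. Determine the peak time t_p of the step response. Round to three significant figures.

t_p ≈ 0.0164 s

The damped frequency is ω_d = ω_n√(1−ζ²) = 214·√(1−0.195) = 192 rad/s.
Peak time t_p = π/ω_d = π/192 = 0.0164 s.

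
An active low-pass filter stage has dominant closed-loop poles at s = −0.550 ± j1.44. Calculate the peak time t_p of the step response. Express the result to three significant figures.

t_p ≈ 2.18 s

t_p = π/ω_d with ω_d = 1.44 (the imaginary part), so t_p = 2.18 s.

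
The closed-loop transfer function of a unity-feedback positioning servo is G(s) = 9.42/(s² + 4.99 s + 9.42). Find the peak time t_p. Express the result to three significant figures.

t_p ≈ 1.76 s

Matching coefficients with s² + 2ζω_n s + ω_n² gives ω_n² = 9.42 ⇒ ω_n = 3.07 rad/s, and ζ = 4.99/(2ω_n) = 0.813.
ω_d = ω_n√(1−ζ²) = 1.79 rad/s. Then t_p = π/ω_d = 1.76 s.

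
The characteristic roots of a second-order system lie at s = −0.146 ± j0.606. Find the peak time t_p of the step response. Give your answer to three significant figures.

t_p ≈ 5.18 s

t_p = π/ω_d with ω_d = 0.606 (the imaginary part), so t_p = 5.18 s.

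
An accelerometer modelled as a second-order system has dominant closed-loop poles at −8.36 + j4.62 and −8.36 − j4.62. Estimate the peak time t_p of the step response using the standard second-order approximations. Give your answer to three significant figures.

t_p = π/ω_d with ω_d = 4.62 (the imaginary part), so t_p = 0.680 s.

t_p ≈ 0.680 s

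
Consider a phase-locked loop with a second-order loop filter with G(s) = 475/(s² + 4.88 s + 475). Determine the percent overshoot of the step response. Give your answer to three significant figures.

%OS ≈ 70.2%

ω_n = √475 = 21.8 rad/s; ζ = 4.88/(2·21.8) = 0.112.
%OS = 100 e^{−πζ/√(1−ζ²)} with ζ = 0.112 gives 70.2%.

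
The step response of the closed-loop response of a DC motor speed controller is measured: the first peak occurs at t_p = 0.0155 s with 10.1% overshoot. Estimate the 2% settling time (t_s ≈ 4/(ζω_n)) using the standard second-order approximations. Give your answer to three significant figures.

From the overshoot, ζ = −ln(OS)/√(π²+ln²(OS)) = 0.589.
From t_p = π/ω_d, ω_d = π/0.0155 = 203 rad/s, so ω_n = ω_d/√(1−ζ²) = 251 rad/s.
t_s ≈ 4/(ζω_n) = 4/(0.589·251) = 0.0270 s.

t_s ≈ 0.0270 s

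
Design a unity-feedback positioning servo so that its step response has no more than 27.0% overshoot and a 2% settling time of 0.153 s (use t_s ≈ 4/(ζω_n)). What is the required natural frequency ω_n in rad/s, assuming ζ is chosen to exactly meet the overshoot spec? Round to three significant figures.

ω_n ≈ 68.0 rad/s

Inverting the overshoot relation: ζ = |ln 0.270|/√(π² + ln²0.270) = 0.385.
From t_s ≈ 4/(ζω_n): ω_n = 4/(ζ·t_s) = 4/(0.385·0.153) = 68.0 rad/s.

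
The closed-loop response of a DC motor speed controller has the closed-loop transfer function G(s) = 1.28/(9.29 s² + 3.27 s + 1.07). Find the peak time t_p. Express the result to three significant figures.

t_p ≈ 10.8 s

Dividing through by 9.29: denominator becomes s² + 0.3520 s + 0.1152.
So ω_n = √0.1152 = 0.339 rad/s and ζ = 0.3520/(2·0.339) = 0.519.
The damped frequency ω_d = ω_n√(1−ζ²) = 0.290 rad/s. t_p = π/ω_d = 10.8 s.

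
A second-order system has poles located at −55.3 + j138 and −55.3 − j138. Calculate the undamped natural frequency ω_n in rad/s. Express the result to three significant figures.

ω_n ≈ 149 rad/s

|pole| = ω_n = √(55.3² + 138²) = 149 rad/s; ζ = cos θ = σ/ω_n = 0.372.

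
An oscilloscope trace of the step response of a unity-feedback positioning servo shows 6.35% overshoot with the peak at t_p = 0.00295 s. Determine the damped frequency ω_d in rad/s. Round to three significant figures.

ω_d ≈ 1060 rad/s

t_p = π/ω_d, so ω_d = π/0.00295 = 1060 rad/s.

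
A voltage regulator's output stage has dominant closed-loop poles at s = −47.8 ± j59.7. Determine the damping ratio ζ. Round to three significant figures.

ζ ≈ 0.625

With σ = 47.8, ω_d = 59.7: ω_n = √(σ²+ω_d²) = 76.5 rad/s, ζ = σ/ω_n = 0.625.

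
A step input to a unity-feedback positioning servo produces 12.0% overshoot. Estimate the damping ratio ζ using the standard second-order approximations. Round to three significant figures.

From %OS = 100·exp(−πζ/√(1−ζ²)), invert to get ζ = −ln(OS)/√(π² + ln²(OS)) with OS = 0.120.
−ln 0.120 = 2.120, so ζ = 2.120/√(π² + 4.496) = 0.559.

ζ ≈ 0.559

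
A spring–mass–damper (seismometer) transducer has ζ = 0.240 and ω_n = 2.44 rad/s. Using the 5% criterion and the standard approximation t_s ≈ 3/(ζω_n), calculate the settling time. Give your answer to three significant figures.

t_s ≈ 5.12 s

t_s ≈ 3/(ζω_n) = 3/(0.240 × 2.44) = 5.12 s.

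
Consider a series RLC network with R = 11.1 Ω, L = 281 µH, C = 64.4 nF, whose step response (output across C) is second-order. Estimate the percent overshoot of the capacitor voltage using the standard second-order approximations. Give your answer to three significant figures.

For a series RLC circuit (capacitor voltage as output), ω_n = 1/√(LC) = 1/√(281 µH · 64.4 nF) = 235000 rad/s.
ζ = (R/2)·√(C/L) = (11.1/2)·√(64.4 nF/281 µH) = 0.0840.
Overshoot: exp(−π·0.0840/√(1−0.0840²)) = 0.767, i.e. 76.7%.

%OS ≈ 76.7%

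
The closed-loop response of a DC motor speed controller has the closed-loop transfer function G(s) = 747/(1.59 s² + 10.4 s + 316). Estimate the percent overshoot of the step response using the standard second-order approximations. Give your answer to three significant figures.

Dividing through by 1.59: denominator becomes s² + 6.541 s + 198.7.
So ω_n = √198.7 = 14.1 rad/s and ζ = 6.541/(2·14.1) = 0.232.
%OS = 100·exp(−πζ/√(1−ζ²)) = 47.3%.

%OS ≈ 47.3%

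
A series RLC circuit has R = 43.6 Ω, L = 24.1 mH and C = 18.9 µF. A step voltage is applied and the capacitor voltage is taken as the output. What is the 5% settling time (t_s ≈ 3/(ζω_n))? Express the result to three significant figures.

t_s ≈ 0.00332 s

For a series RLC circuit (capacitor voltage as output), ω_n = 1/√(LC) = 1/√(24.1 mH · 18.9 µF) = 1480 rad/s.
ζ = (R/2)·√(C/L) = (43.6/2)·√(18.9 µF/24.1 mH) = 0.610.
t_s ≈ 3/(ζω_n) = 0.00332 s.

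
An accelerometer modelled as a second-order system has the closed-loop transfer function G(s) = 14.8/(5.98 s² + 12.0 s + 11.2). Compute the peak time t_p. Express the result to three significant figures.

Dividing through by 5.98: denominator becomes s² + 2.007 s + 1.873.
So ω_n = √1.873 = 1.37 rad/s and ζ = 2.007/(2·1.37) = 0.733.
The damped frequency ω_d = ω_n√(1−ζ²) = 0.931 rad/s. t_p = π/ω_d = 3.38 s.

t_p ≈ 3.38 s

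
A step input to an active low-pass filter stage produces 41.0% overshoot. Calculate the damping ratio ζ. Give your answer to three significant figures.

ζ ≈ 0.273

Inverting the overshoot relation: ζ = |ln 0.410|/√(π² + ln²0.410) = 0.273.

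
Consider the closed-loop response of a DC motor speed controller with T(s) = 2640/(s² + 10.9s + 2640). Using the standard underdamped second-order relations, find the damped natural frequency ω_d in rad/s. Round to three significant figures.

ω_d ≈ 51.1 rad/s

Comparing the denominator to s² + 2ζω_n s + ω_n²: ω_n = √2640 = 51.4 rad/s, and 2ζω_n = 10.9 so ζ = 10.9/(2·51.4) = 0.106.
ω_d = 51.4·√(1 − 0.106²) = 51.1 rad/s.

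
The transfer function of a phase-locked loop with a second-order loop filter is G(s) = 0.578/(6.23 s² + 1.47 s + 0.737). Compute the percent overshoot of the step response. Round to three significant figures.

%OS ≈ 31.8%

Dividing through by 6.23: denominator becomes s² + 0.2360 s + 0.1183.
So ω_n = √0.1183 = 0.344 rad/s and ζ = 0.2360/(2·0.344) = 0.343.
%OS = 100 e^{−πζ/√(1−ζ²)} with ζ = 0.343 gives 31.8%.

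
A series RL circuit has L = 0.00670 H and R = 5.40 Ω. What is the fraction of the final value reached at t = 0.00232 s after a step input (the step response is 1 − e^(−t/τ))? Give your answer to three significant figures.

τ = L/R = 0.00670/5.40 = 0.00124 s.
y(t)/y_∞ = 1 − e^(−t/τ) = 1 − e^(−0.00232/0.00124) = 1 − e^(−1.87) = 0.846.

y/y_∞ ≈ 0.846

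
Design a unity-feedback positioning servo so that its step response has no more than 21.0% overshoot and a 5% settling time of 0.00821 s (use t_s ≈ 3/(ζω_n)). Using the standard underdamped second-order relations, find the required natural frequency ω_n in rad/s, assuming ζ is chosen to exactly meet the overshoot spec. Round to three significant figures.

From %OS = 100·exp(−πζ/√(1−ζ²)), invert to get ζ = −ln(OS)/√(π² + ln²(OS)) with OS = 0.210.
−ln 0.210 = 1.561, so ζ = 1.561/√(π² + 2.436) = 0.445.
Then ω_n = 3/(ζ t_s) = 3/(0.445 × 0.00821) = 821 rad/s.

ω_n ≈ 821 rad/s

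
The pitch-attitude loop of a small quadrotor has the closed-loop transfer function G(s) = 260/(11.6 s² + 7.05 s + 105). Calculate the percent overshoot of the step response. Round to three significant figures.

%OS ≈ 72.7%

Dividing through by 11.6: denominator becomes s² + 0.6078 s + 9.052.
So ω_n = √9.052 = 3.01 rad/s and ζ = 0.6078/(2·3.01) = 0.101.
%OS = 100 e^{−πζ/√(1−ζ²)} with ζ = 0.101 gives 72.7%.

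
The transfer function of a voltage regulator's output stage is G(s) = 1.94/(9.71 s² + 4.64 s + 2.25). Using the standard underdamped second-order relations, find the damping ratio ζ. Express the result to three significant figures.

ζ ≈ 0.496

Dividing through by 9.71: denominator becomes s² + 0.4779 s + 0.2317.
So ω_n = √0.2317 = 0.481 rad/s and ζ = 0.4779/(2·0.481) = 0.496.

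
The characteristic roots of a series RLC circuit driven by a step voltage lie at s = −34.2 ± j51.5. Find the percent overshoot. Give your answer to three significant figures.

%OS ≈ 12.4%

|pole| = ω_n = √(34.2² + 51.5²) = 61.8 rad/s; ζ = cos θ = σ/ω_n = 0.553.
%OS = 100 e^{−πζ/√(1−ζ²)} with ζ = 0.553 gives 12.4%.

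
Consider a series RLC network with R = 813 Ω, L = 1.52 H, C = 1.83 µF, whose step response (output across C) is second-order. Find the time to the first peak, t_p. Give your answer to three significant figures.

t_p ≈ 0.00585 s

For a series RLC circuit (capacitor voltage as output), ω_n = 1/√(LC) = 1/√(1.52 H · 1.83 µF) = 600 rad/s.
ζ = (R/2)·√(C/L) = (813/2)·√(1.83 µF/1.52 H) = 0.446.
ω_d = 600·√(1 − 0.446²) = 537 rad/s. t_p = π/ω_d = 0.00585 s.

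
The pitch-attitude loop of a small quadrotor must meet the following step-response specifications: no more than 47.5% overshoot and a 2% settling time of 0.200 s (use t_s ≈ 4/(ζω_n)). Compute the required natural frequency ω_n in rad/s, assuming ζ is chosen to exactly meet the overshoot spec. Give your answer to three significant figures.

ω_n ≈ 86.7 rad/s

From %OS = 100·exp(−πζ/√(1−ζ²)), invert to get ζ = −ln(OS)/√(π² + ln²(OS)) with OS = 0.475.
−ln 0.475 = 0.7444, so ζ = 0.7444/√(π² + 0.5542) = 0.231.
Then ω_n = 4/(ζ t_s) = 4/(0.231 × 0.200) = 86.7 rad/s.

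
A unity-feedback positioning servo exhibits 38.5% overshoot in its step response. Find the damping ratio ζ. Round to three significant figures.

ζ ≈ 0.291

ζ = −ln(OS)/√(π² + (ln OS)²). With OS = 0.385, ln OS = −0.9545 and ζ = 0.9545/3.283 = 0.291.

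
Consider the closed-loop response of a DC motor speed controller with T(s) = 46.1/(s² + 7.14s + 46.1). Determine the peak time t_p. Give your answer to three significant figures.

ω_n = √46.1 = 6.79 rad/s; ζ = 7.14/(2·6.79) = 0.526.
ω_d = 6.79·√(1 − 0.526²) = 5.78 rad/s. Then t_p = π/ω_d = 0.544 s.

t_p ≈ 0.544 s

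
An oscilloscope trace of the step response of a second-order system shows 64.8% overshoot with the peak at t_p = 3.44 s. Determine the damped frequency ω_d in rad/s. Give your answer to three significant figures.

t_p = π/ω_d, so ω_d = π/3.44 = 0.913 rad/s.

ω_d ≈ 0.913 rad/s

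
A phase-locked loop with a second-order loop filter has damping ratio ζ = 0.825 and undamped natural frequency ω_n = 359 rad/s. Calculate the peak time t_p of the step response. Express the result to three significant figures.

t_p ≈ 0.0155 s

The damped frequency is ω_d = ω_n√(1−ζ²) = 359·√(1−0.681) = 203 rad/s.
Peak time t_p = π/ω_d = π/203 = 0.0155 s.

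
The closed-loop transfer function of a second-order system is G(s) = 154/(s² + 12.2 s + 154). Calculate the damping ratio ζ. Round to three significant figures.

ζ ≈ 0.492

Matching coefficients with s² + 2ζω_n s + ω_n² gives ω_n² = 154 ⇒ ω_n = 12.4 rad/s, and ζ = 12.2/(2ω_n) = 0.492.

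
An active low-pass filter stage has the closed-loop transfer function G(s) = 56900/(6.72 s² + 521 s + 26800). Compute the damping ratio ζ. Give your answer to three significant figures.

ζ ≈ 0.614

Dividing through by 6.72: denominator becomes s² + 77.53 s + 3988.
So ω_n = √3988 = 63.2 rad/s and ζ = 77.53/(2·63.2) = 0.614.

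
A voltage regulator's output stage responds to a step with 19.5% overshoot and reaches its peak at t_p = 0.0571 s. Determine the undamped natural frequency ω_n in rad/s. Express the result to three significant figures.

ω_n ≈ 62.0 rad/s

From the overshoot, ζ = −ln(OS)/√(π²+ln²(OS)) = 0.462.
From t_p = π/ω_d, ω_d = π/0.0571 = 55.0 rad/s, so ω_n = ω_d/√(1−ζ²) = 62.0 rad/s.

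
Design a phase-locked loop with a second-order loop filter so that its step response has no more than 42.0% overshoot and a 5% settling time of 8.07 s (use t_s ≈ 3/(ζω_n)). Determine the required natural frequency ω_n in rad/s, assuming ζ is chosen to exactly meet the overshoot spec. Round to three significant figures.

From %OS = 100·exp(−πζ/√(1−ζ²)), invert to get ζ = −ln(OS)/√(π² + ln²(OS)) with OS = 0.420.
−ln 0.420 = 0.8675, so ζ = 0.8675/√(π² + 0.7526) = 0.266.
From t_s ≈ 3/(ζω_n): ω_n = 3/(ζ·t_s) = 3/(0.266·8.07) = 1.40 rad/s.

ω_n ≈ 1.40 rad/s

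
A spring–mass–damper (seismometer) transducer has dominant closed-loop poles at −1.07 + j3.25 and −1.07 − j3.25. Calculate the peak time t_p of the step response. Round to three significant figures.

t_p = π/ω_d with ω_d = 3.25 (the imaginary part), so t_p = 0.967 s.

t_p ≈ 0.967 s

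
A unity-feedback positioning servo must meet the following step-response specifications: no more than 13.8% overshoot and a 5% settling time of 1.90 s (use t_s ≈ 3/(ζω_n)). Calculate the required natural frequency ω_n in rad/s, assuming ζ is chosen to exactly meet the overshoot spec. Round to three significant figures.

ω_n ≈ 2.96 rad/s

ζ = −ln(OS)/√(π² + (ln OS)²). With OS = 0.138, ln OS = −1.981 and ζ = 1.981/3.714 = 0.533.
Then ω_n = 3/(ζ t_s) = 3/(0.533 × 1.90) = 2.96 rad/s.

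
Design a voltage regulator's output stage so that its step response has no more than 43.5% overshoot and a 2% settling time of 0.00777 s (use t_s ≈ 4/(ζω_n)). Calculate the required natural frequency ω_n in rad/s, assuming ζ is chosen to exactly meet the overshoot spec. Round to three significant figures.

From %OS = 100·exp(−πζ/√(1−ζ²)), invert to get ζ = −ln(OS)/√(π² + ln²(OS)) with OS = 0.435.
−ln 0.435 = 0.8324, so ζ = 0.8324/√(π² + 0.6929) = 0.256.
From t_s ≈ 4/(ζω_n): ω_n = 4/(ζ·t_s) = 4/(0.256·0.00777) = 2010 rad/s.

ω_n ≈ 2010 rad/s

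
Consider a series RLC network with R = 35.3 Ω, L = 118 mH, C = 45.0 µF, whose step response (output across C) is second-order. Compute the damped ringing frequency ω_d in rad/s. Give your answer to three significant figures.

For a series RLC circuit (capacitor voltage as output), ω_n = 1/√(LC) = 1/√(118 mH · 45.0 µF) = 434 rad/s.
ζ = (R/2)·√(C/L) = (35.3/2)·√(45.0 µF/118 mH) = 0.345.
The damped frequency ω_d = ω_n√(1−ζ²) = 407 rad/s.

ω_d ≈ 407 rad/s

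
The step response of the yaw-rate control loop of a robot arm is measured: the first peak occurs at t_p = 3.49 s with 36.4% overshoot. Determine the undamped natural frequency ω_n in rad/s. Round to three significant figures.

ω_n ≈ 0.946 rad/s

From the overshoot, ζ = −ln(OS)/√(π²+ln²(OS)) = 0.306.
t_p = π/ω_d ⇒ ω_d = 0.900 rad/s; then ω_n = ω_d/√(1−ζ²) = 0.946 rad/s.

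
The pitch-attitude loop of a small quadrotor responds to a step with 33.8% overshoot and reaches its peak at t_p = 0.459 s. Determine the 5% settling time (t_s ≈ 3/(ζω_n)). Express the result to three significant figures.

t_s ≈ 1.27 s

The overshoot fixes ζ = −ln(OS)/√(π²+ln²(OS)) = 0.326.
t_p = π/ω_d ⇒ ω_d = 6.84 rad/s; then ω_n = ω_d/√(1−ζ²) = 7.24 rad/s.
t_s ≈ 3/(ζω_n) = 3/(0.326·7.24) = 1.27 s.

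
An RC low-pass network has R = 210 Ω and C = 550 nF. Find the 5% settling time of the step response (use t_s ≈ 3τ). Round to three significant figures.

τ = RC = 210 × 550 nF = 0.000116 s.
t_s ≈ 3τ = 0.000347 s.

t_s ≈ 0.000347 s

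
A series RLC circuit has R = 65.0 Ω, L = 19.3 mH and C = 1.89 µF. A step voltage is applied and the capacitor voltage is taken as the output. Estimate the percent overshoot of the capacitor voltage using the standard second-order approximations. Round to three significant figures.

For a series RLC circuit (capacitor voltage as output), ω_n = 1/√(LC) = 1/√(19.3 mH · 1.89 µF) = 5240 rad/s.
ζ = (R/2)·√(C/L) = (65.0/2)·√(1.89 µF/19.3 mH) = 0.322.
%OS = 100 e^{−πζ/√(1−ζ²)} with ζ = 0.322 gives 34.4%.

%OS ≈ 34.4%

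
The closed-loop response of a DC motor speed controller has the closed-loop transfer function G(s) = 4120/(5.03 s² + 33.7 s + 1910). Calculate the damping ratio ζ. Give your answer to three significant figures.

ζ ≈ 0.172

Dividing through by 5.03: denominator becomes s² + 6.700 s + 379.7.
So ω_n = √379.7 = 19.5 rad/s and ζ = 6.700/(2·19.5) = 0.172.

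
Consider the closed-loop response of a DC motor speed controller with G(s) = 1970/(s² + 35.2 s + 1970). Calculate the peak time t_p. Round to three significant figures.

Comparing the denominator to s² + 2ζω_n s + ω_n²: ω_n = √1970 = 44.4 rad/s, and 2ζω_n = 35.2 so ζ = 35.2/(2·44.4) = 0.397.
ω_d = 44.4·√(1 − 0.397²) = 40.7 rad/s. Then t_p = π/ω_d = 0.0771 s.

t_p ≈ 0.0771 s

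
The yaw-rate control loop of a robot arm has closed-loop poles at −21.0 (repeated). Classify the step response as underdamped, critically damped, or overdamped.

critically damped

Since there is a repeated negative-real pole, the response is critically damped.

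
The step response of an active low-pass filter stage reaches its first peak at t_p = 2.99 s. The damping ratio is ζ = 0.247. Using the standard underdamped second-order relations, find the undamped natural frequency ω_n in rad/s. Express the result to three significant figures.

ω_n ≈ 1.08 rad/s

Peak time t_p = π/ω_d, so ω_d = π/t_p = π/2.99 = 1.05 rad/s.
ω_n = ω_d/√(1−ζ²) = 1.05/√0.939 = 1.08 rad/s.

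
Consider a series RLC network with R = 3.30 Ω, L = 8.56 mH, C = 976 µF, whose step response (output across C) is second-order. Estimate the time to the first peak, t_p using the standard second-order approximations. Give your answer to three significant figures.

For a series RLC circuit (capacitor voltage as output), ω_n = 1/√(LC) = 1/√(8.56 mH · 976 µF) = 346 rad/s.
ζ = (R/2)·√(C/L) = (3.30/2)·√(976 µF/8.56 mH) = 0.557.
ω_d = 346·√(1 − 0.557²) = 287 rad/s. t_p = π/ω_d = 0.0109 s.

t_p ≈ 0.0109 s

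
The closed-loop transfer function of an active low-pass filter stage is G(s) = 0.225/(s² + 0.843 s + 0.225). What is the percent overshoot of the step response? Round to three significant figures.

%OS ≈ 0.227%

Matching coefficients with s² + 2ζω_n s + ω_n² gives ω_n² = 0.225 ⇒ ω_n = 0.474 rad/s, and ζ = 0.843/(2ω_n) = 0.889.
Overshoot: exp(−π·0.889/√(1−0.889²)) = 0.00227, i.e. 0.227%.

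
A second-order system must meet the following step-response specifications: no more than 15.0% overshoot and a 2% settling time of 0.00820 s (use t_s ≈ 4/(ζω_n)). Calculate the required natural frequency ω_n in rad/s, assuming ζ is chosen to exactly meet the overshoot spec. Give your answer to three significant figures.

From %OS = 100·exp(−πζ/√(1−ζ²)), invert to get ζ = −ln(OS)/√(π² + ln²(OS)) with OS = 0.150.
−ln 0.150 = 1.897, so ζ = 1.897/√(π² + 3.599) = 0.517.
Then ω_n = 4/(ζ t_s) = 4/(0.517 × 0.00820) = 944 rad/s.

ω_n ≈ 944 rad/s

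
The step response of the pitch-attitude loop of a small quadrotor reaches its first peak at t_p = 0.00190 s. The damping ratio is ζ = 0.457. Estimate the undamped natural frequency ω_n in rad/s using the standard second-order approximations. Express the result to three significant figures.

ω_n ≈ 1860 rad/s

Peak time t_p = π/ω_d, so ω_d = π/t_p = π/0.00190 = 1650 rad/s.
ω_n = ω_d/√(1−ζ²) = 1650/√0.791 = 1860 rad/s.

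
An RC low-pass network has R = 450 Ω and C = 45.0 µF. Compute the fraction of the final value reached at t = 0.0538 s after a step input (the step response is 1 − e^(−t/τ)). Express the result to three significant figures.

τ = RC = 450 × 45.0 µF = 0.0203 s.
y(t)/y_∞ = 1 − e^(−t/τ) = 1 − e^(−0.0538/0.0203) = 1 − e^(−2.66) = 0.930.

y/y_∞ ≈ 0.930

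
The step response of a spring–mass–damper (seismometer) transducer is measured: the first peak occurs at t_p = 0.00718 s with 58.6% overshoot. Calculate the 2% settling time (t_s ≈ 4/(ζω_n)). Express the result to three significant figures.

ζ from %OS: ζ = |ln 0.586|/√(π²+ln²0.586) = 0.168.
From t_p = π/ω_d, ω_d = π/0.00718 = 438 rad/s, so ω_n = ω_d/√(1−ζ²) = 444 rad/s.
t_s ≈ 4/(ζω_n) = 4/(0.168·444) = 0.0537 s.

t_s ≈ 0.0537 s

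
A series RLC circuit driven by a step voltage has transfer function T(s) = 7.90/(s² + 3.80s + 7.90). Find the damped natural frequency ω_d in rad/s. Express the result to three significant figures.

Comparing the denominator to s² + 2ζω_n s + ω_n²: ω_n = √7.90 = 2.81 rad/s, and 2ζω_n = 3.80 so ζ = 3.80/(2·2.81) = 0.676.
The damped frequency ω_d = ω_n√(1−ζ²) = 2.07 rad/s.

ω_d ≈ 2.07 rad/s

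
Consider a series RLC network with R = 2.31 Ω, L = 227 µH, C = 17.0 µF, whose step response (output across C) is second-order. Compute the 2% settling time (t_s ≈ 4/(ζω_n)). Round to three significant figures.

t_s ≈ 0.000786 s

For a series RLC circuit (capacitor voltage as output), ω_n = 1/√(LC) = 1/√(227 µH · 17.0 µF) = 16100 rad/s.
ζ = (R/2)·√(C/L) = (2.31/2)·√(17.0 µF/227 µH) = 0.316.
t_s ≈ 4/(ζω_n) = 0.000786 s.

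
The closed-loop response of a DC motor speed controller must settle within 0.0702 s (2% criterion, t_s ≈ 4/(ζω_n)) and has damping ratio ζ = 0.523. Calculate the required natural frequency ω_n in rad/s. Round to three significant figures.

ω_n ≈ 109 rad/s

Rearranging t_s ≈ 4/(ζω_n) gives ω_n = 4/(ζ·t_s) = 4/(0.523 × 0.0702) = 109 rad/s.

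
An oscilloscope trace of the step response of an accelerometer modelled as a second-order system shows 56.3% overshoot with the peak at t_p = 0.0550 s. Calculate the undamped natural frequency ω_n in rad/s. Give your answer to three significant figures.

ω_n ≈ 58.1 rad/s

From the overshoot, ζ = −ln(OS)/√(π²+ln²(OS)) = 0.180.
t_p = π/ω_d ⇒ ω_d = 57.1 rad/s; then ω_n = ω_d/√(1−ζ²) = 58.1 rad/s.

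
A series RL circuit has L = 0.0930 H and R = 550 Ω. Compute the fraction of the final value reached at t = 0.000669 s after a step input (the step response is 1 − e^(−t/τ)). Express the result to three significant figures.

y/y_∞ ≈ 0.981

τ = L/R = 0.0930/550 = 0.000169 s.
y(t)/y_∞ = 1 − e^(−t/τ) = 1 − e^(−0.000669/0.000169) = 1 − e^(−3.96) = 0.981.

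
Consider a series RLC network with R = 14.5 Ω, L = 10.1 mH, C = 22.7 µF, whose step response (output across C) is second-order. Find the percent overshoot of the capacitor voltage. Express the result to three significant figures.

For a series RLC circuit (capacitor voltage as output), ω_n = 1/√(LC) = 1/√(10.1 mH · 22.7 µF) = 2090 rad/s.
ζ = (R/2)·√(C/L) = (14.5/2)·√(22.7 µF/10.1 mH) = 0.344.
Overshoot: exp(−π·0.344/√(1−0.344²)) = 0.317, i.e. 31.7%.

%OS ≈ 31.7%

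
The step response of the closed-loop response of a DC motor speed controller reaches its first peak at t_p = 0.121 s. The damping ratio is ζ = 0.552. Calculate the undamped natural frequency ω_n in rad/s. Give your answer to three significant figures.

ω_n ≈ 31.1 rad/s

Peak time t_p = π/ω_d, so ω_d = π/t_p = π/0.121 = 26.0 rad/s.
ω_n = ω_d/√(1−ζ²) = 26.0/√0.695 = 31.1 rad/s.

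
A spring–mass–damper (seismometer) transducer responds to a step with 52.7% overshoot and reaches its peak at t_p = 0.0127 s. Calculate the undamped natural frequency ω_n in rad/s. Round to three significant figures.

ω_n ≈ 252 rad/s

From the overshoot, ζ = −ln(OS)/√(π²+ln²(OS)) = 0.200.
t_p = π/ω_d ⇒ ω_d = 247 rad/s; then ω_n = ω_d/√(1−ζ²) = 252 rad/s.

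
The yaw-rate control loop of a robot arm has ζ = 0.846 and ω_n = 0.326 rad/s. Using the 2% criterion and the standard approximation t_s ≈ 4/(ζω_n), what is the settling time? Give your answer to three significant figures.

t_s ≈ 14.5 s

t_s ≈ 4/(ζω_n) = 4/(0.846 × 0.326) = 14.5 s.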